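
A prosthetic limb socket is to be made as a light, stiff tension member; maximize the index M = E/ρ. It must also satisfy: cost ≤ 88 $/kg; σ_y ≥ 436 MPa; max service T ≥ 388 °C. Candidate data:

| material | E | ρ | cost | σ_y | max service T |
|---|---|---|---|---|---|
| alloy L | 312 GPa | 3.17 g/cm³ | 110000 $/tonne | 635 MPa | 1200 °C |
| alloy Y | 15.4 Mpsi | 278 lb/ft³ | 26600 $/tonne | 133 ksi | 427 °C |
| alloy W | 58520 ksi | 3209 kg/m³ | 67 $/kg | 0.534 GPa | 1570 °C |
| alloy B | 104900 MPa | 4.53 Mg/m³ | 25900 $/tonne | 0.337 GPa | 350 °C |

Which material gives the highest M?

alloy W

Screen on constraints: cost ≤ 88 $/kg; σ_y ≥ 436 MPa; max service T ≥ 388 °C. Survivors: alloy Y, alloy W.
After converting to SI:
  alloy Y: E = 106.2 GPa, ρ = 4453 kg/m³
  alloy W: E = 403.5 GPa, ρ = 3209 kg/m³
  alloy W: M = 126 MN·m/kg
  alloy Y: M = 23.8 MN·m/kg
Alloy W ranks first.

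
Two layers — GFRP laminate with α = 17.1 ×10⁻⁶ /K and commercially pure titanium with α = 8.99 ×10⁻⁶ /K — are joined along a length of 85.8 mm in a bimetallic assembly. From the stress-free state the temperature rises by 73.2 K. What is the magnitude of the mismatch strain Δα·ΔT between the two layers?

Δα = |17.1 − 8.99|×10⁻⁶/K = 8.11×10⁻⁶/K.
Mismatch strain = Δα·ΔT = 8.11×10⁻⁶ × 73.2 = 5.94×10⁻⁴.

5.94×10⁻⁴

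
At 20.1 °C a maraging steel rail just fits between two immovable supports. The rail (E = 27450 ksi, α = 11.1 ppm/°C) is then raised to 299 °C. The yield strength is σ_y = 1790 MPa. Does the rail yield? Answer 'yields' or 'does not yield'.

E = 27450 ksi = 189.3 GPa.
ΔT = 278.9 K. Constrained thermal stress σ = E·α·ΔT = 189.3×10³ MPa × 11.1×10⁻⁶ × 278.9 = 586 MPa (compressive).
Compare to σ_y = 1790 MPa: σ < σ_y, so it does not yield.

does not yield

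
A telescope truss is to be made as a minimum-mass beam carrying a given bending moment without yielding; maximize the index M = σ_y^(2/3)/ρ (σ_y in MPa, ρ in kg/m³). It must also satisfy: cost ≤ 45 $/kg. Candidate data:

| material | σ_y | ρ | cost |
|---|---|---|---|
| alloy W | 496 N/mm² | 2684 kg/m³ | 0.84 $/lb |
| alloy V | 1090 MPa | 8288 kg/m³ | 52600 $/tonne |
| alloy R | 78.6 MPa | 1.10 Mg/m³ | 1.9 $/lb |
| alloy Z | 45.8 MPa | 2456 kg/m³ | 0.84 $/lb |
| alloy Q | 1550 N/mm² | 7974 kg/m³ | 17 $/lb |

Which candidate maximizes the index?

Screen on constraints: cost ≤ 45 $/kg. Survivors: alloy W, alloy R, alloy Z, alloy Q.
Convert each candidate to consistent units, then evaluate M:
  alloy W: σ_y = 496.0 MPa, ρ = 2684 kg/m³
  alloy R: σ_y = 78.60 MPa, ρ = 1100 kg/m³
  alloy Z: σ_y = 45.80 MPa, ρ = 2456 kg/m³
  alloy Q: σ_y = 1550 MPa, ρ = 7974 kg/m³
  alloy W: M = 23.3×10⁻³
  alloy Q: M = 16.8×10⁻³
  alloy R: M = 16.7×10⁻³
  alloy Z: M = 5.21×10⁻³
Alloy W ranks first.

alloy W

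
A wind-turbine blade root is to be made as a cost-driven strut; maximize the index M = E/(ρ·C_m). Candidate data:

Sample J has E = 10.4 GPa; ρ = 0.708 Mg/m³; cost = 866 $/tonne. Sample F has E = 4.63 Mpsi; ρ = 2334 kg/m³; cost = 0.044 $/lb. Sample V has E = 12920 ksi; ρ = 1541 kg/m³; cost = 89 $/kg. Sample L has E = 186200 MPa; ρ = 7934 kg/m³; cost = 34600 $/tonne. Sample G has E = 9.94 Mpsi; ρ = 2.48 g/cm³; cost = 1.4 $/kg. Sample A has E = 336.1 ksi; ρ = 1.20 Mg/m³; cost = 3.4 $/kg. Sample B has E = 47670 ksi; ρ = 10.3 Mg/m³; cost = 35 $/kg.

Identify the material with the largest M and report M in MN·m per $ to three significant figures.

In SI units:
  sample J: E = 10.40 GPa, ρ = 708.0 kg/m³, cost = 0.8660 $/kg
  sample F: E = 31.92 GPa, ρ = 2334 kg/m³, cost = 0.09700 $/kg
  sample V: E = 89.08 GPa, ρ = 1541 kg/m³, cost = 89.00 $/kg
  sample L: E = 186.2 GPa, ρ = 7934 kg/m³, cost = 34.60 $/kg
  sample G: E = 68.53 GPa, ρ = 2480 kg/m³, cost = 1.400 $/kg
  sample A: E = 2.317 GPa, ρ = 1200 kg/m³, cost = 3.400 $/kg
  sample B: E = 328.7 GPa, ρ = 10300 kg/m³, cost = 35.00 $/kg
  sample F: M = 141 MN·m per $
  sample G: M = 19.7 MN·m per $
  sample J: M = 17.0 MN·m per $
  sample B: M = 0.912 MN·m per $
  sample L: M = 0.678 MN·m per $
  sample V: M = 0.650 MN·m per $
  sample A: M = 0.568 MN·m per $
Sample F ranks first.

sample F, M = 141 MN·m per $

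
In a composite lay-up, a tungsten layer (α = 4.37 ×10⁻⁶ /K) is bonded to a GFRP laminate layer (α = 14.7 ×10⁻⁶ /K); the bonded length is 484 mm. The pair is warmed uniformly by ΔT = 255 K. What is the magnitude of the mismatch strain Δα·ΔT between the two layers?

Δα = |4.37 − 14.7|×10⁻⁶/K = 10.3×10⁻⁶/K.
Mismatch strain = Δα·ΔT = 10.3×10⁻⁶ × 255.0 = 2.63×10⁻³.

2.63×10⁻³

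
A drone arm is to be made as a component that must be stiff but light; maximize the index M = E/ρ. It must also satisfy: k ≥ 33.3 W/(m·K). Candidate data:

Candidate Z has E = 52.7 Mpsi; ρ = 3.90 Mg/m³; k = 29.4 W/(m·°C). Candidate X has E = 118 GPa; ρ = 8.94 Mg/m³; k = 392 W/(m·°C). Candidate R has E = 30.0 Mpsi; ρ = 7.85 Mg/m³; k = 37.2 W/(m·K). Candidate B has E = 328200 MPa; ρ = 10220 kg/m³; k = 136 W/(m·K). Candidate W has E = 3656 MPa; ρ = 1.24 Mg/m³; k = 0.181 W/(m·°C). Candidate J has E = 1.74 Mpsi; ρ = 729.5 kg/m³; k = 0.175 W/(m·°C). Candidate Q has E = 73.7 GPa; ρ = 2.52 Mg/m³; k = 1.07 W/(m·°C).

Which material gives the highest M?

candidate B

Screen on constraints: k ≥ 33.3 W/(m·K). Survivors: candidate X, candidate R, candidate B.
In SI units:
  candidate X: E = 118.0 GPa, ρ = 8940 kg/m³
  candidate R: E = 206.8 GPa, ρ = 7850 kg/m³
  candidate B: E = 328.2 GPa, ρ = 10220 kg/m³
  candidate B: M = 32.1 MN·m/kg
  candidate R: M = 26.3 MN·m/kg
  candidate X: M = 13.2 MN·m/kg
Candidate B ranks first.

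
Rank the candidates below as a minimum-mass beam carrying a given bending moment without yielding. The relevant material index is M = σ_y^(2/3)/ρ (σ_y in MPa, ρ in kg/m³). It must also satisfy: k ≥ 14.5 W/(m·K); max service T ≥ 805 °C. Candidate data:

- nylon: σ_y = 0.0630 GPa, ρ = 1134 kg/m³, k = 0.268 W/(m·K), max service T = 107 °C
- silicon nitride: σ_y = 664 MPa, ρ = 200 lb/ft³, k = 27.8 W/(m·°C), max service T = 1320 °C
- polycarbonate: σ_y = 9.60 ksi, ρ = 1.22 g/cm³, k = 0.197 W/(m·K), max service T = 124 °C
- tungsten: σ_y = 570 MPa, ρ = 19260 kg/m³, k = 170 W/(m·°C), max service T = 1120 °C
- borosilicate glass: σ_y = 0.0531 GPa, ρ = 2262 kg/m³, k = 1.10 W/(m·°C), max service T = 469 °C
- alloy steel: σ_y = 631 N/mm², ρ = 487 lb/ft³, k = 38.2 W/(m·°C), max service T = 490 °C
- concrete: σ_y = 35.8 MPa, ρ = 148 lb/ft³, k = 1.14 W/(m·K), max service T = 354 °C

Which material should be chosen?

silicon nitride

Screen on constraints: k ≥ 14.5 W/(m·K); max service T ≥ 805 °C. Survivors: silicon nitride, tungsten.
Normalizing units and computing the index:
  silicon nitride: σ_y = 664.0 MPa, ρ = 3204 kg/m³
  tungsten: σ_y = 570.0 MPa, ρ = 19260 kg/m³
  silicon nitride: M = 23.8×10⁻³
  tungsten: M = 3.57×10⁻³
Silicon nitride has the largest M.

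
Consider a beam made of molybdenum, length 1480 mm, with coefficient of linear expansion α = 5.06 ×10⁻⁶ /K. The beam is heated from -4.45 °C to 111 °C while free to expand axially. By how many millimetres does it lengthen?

ΔT = 111 − (-4.45) = 115.5 K.
ΔL = α·L₀·ΔT = 5.06×10⁻⁶ × 1480 mm × 115.5 K = 0.865 mm.

0.865 mm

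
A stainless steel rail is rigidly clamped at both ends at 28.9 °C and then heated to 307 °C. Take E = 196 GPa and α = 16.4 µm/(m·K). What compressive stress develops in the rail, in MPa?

ΔT = 278.1 K. Constrained thermal stress σ = E·α·ΔT = 196.0×10³ MPa × 16.4×10⁻⁶ × 278.1 = 894 MPa (compressive).

894 MPa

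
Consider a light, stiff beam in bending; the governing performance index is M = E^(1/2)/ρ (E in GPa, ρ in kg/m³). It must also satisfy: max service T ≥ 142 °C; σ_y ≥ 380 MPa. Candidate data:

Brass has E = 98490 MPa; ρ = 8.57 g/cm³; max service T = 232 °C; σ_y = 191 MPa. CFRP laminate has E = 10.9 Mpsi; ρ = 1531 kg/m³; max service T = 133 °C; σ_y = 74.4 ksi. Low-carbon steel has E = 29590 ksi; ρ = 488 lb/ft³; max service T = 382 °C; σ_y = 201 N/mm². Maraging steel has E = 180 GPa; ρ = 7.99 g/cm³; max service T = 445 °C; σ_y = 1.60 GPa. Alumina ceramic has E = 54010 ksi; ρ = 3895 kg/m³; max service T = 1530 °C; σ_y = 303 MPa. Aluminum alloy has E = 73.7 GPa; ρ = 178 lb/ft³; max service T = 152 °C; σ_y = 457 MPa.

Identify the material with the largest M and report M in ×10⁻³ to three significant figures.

aluminum alloy, M = 3.01×10⁻³

Screen on constraints: max service T ≥ 142 °C; σ_y ≥ 380 MPa. Survivors: maraging steel, aluminum alloy.
In SI units:
  maraging steel: E = 180.0 GPa, ρ = 7990 kg/m³
  aluminum alloy: E = 73.70 GPa, ρ = 2851 kg/m³
  aluminum alloy: M = 3.01×10⁻³
  maraging steel: M = 1.68×10⁻³
Highest index: aluminum alloy.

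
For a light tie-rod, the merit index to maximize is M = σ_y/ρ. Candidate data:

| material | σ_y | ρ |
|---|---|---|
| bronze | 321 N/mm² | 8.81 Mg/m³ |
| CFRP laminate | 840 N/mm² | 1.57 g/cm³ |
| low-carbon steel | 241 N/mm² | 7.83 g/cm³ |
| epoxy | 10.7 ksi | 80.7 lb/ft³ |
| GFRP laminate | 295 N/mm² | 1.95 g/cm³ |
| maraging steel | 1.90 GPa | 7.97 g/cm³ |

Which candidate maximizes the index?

CFRP laminate

After converting to SI:
  bronze: σ_y = 321.0 MPa, ρ = 8810 kg/m³
  CFRP laminate: σ_y = 840.0 MPa, ρ = 1570 kg/m³
  low-carbon steel: σ_y = 241.0 MPa, ρ = 7830 kg/m³
  epoxy: σ_y = 73.77 MPa, ρ = 1293 kg/m³
  GFRP laminate: σ_y = 295.0 MPa, ρ = 1950 kg/m³
  maraging steel: σ_y = 1900 MPa, ρ = 7970 kg/m³
  CFRP laminate: M = 535 kN·m/kg
  maraging steel: M = 238 kN·m/kg
  GFRP laminate: M = 151 kN·m/kg
  epoxy: M = 57.1 kN·m/kg
  bronze: M = 36.4 kN·m/kg
  low-carbon steel: M = 30.8 kN·m/kg
CFRP laminate ranks first.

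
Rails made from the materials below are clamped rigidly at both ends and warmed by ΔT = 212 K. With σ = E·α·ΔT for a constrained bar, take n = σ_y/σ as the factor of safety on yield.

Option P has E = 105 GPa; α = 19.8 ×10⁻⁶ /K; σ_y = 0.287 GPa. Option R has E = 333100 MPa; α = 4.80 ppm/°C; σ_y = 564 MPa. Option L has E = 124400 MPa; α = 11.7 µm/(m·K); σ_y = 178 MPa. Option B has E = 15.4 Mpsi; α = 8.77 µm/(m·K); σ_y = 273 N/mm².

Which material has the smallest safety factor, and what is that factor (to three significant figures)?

Converting E to GPa, α to ×10⁻⁶/K, σ_y to MPa, then σ and n for each:
  option P: E = 105.0, α = 19.8, σ_y = 287.0 → σ = 441 MPa, n = 0.651
  option R: E = 333.1, α = 4.80, σ_y = 564.0 → σ = 339 MPa, n = 1.66
  option L: E = 124.4, α = 11.7, σ_y = 178.0 → σ = 309 MPa, n = 0.577
  option B: E = 106.2, α = 8.77, σ_y = 273.0 → σ = 197 MPa, n = 1.38
Option L has the lowest safety factor, n = 0.577.

option L, n = 0.577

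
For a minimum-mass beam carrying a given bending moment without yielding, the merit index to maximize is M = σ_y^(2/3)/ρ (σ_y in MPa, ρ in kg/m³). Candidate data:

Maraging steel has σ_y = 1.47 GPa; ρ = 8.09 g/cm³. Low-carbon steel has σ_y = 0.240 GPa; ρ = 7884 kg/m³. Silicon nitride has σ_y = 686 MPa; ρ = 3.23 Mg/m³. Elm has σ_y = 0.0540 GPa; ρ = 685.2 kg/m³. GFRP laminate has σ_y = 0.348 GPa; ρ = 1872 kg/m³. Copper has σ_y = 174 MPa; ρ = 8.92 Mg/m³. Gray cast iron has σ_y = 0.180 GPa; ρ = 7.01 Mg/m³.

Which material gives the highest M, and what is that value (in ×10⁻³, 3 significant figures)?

Convert each candidate to consistent units, then evaluate M:
  maraging steel: σ_y = 1470 MPa, ρ = 8090 kg/m³
  low-carbon steel: σ_y = 240.0 MPa, ρ = 7884 kg/m³
  silicon nitride: σ_y = 686.0 MPa, ρ = 3230 kg/m³
  elm: σ_y = 54.00 MPa, ρ = 685.2 kg/m³
  GFRP laminate: σ_y = 348.0 MPa, ρ = 1872 kg/m³
  copper: σ_y = 174.0 MPa, ρ = 8920 kg/m³
  gray cast iron: σ_y = 180.0 MPa, ρ = 7010 kg/m³
  GFRP laminate: M = 26.4×10⁻³
  silicon nitride: M = 24.1×10⁻³
  elm: M = 20.9×10⁻³
  maraging steel: M = 16.0×10⁻³
  low-carbon steel: M = 4.90×10⁻³
  gray cast iron: M = 4.55×10⁻³
  copper: M = 3.49×10⁻³
GFRP laminate ranks first.

GFRP laminate, M = 26.4×10⁻³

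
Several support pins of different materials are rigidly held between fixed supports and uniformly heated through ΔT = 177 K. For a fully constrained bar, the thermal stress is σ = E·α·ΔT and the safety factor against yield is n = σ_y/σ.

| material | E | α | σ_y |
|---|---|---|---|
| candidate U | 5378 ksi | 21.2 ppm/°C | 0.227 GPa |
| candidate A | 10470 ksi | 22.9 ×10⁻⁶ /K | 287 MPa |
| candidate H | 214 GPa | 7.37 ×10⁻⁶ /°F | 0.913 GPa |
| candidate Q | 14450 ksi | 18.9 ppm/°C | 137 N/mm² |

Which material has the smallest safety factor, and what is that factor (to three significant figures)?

With everything in SI (GPa, ×10⁻⁶/K, MPa):
  candidate U: E = 37.08, α = 21.2, σ_y = 227.0 → σ = 139 MPa, n = 1.63
  candidate A: E = 72.19, α = 22.9, σ_y = 287.0 → σ = 293 MPa, n = 0.981
  candidate H: E = 214.0, α = 13.3, σ_y = 913.0 → σ = 502 MPa, n = 1.82
  candidate Q: E = 99.63, α = 18.9, σ_y = 137.0 → σ = 333 MPa, n = 0.411
Candidate Q has the lowest safety factor, n = 0.411.

candidate Q, n = 0.411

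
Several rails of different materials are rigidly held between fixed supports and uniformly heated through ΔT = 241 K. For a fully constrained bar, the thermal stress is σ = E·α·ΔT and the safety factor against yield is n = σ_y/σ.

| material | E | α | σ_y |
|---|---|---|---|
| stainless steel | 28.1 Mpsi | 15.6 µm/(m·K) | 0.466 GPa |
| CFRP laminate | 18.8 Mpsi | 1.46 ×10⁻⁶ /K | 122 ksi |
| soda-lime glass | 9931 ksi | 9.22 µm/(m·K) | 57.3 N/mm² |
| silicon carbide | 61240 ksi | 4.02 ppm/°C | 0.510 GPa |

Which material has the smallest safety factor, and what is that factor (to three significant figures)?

With everything in SI (GPa, ×10⁻⁶/K, MPa):
  stainless steel: E = 193.7, α = 15.6, σ_y = 466.0 → σ = 728 MPa, n = 0.640
  CFRP laminate: E = 129.6, α = 1.46, σ_y = 841.2 → σ = 45.6 MPa, n = 18.4
  soda-lime glass: E = 68.47, α = 9.22, σ_y = 57.30 → σ = 152 MPa, n = 0.377
  silicon carbide: E = 422.2, α = 4.02, σ_y = 510.0 → σ = 409 MPa, n = 1.25
Smallest n: soda-lime glass with n = 0.377.

soda-lime glass, n = 0.377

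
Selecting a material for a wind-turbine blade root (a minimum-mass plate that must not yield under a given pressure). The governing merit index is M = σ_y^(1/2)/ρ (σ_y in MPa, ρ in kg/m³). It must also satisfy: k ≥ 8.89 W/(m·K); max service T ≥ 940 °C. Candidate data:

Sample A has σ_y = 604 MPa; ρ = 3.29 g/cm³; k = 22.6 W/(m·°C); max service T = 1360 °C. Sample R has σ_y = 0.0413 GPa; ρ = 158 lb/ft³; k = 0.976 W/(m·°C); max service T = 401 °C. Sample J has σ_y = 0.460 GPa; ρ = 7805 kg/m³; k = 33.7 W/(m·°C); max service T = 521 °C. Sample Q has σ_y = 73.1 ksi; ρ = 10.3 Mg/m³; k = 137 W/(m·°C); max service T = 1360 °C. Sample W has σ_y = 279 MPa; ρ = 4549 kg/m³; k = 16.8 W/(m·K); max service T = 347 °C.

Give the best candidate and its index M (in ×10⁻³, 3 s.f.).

Screen on constraints: k ≥ 8.89 W/(m·K); max service T ≥ 940 °C. Survivors: sample A, sample Q.
Putting every candidate on a common basis:
  sample A: σ_y = 604.0 MPa, ρ = 3290 kg/m³
  sample Q: σ_y = 504.0 MPa, ρ = 10300 kg/m³
  sample A: M = 7.47×10⁻³
  sample Q: M = 2.18×10⁻³
Sample A has the largest M.

sample A, M = 7.47×10⁻³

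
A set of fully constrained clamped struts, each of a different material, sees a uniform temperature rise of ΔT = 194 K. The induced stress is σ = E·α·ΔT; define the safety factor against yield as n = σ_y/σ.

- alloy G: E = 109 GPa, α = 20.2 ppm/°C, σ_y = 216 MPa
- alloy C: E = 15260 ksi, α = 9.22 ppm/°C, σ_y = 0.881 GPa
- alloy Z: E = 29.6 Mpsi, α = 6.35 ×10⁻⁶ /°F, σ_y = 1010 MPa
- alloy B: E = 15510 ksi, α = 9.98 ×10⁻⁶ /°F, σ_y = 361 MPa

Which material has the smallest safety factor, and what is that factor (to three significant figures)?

In consistent units (E in GPa, α in ×10⁻⁶/K, σ_y in MPa):
  alloy G: E = 109.0, α = 20.2, σ_y = 216.0 → σ = 427 MPa, n = 0.506
  alloy C: E = 105.2, α = 9.22, σ_y = 881.0 → σ = 188 MPa, n = 4.68
  alloy Z: E = 204.1, α = 11.4, σ_y = 1010 → σ = 453 MPa, n = 2.23
  alloy B: E = 106.9, α = 18.0, σ_y = 361.0 → σ = 373 MPa, n = 0.969
The minimum is alloy G at n = 0.506.

alloy G, n = 0.506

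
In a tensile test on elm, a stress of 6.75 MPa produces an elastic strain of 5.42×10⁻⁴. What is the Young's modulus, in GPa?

E = σ/ε = 6.75 MPa / 5.42×10⁻⁴ = 12450 MPa = 12.5 GPa.

12.5 GPa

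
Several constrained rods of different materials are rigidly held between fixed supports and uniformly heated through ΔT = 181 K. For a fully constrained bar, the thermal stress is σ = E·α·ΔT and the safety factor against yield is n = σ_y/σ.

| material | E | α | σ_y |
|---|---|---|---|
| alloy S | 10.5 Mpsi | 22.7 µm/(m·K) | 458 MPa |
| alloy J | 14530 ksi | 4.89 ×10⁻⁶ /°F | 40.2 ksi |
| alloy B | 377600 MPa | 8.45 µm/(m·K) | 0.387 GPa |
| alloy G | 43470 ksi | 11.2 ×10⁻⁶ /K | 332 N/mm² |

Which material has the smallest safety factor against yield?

alloy G

With everything in SI (GPa, ×10⁻⁶/K, MPa):
  alloy S: E = 72.39, α = 22.7, σ_y = 458.0 → σ = 297 MPa, n = 1.54
  alloy J: E = 100.2, α = 8.80, σ_y = 277.2 → σ = 160 MPa, n = 1.74
  alloy B: E = 377.6, α = 8.45, σ_y = 387.0 → σ = 578 MPa, n = 0.670
  alloy G: E = 299.7, α = 11.2, σ_y = 332.0 → σ = 608 MPa, n = 0.546
The minimum is alloy G at n = 0.546.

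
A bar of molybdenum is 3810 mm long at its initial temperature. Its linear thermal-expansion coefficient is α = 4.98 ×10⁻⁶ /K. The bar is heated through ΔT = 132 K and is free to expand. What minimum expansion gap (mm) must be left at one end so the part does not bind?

ΔL = α·L₀·ΔT = 4.98×10⁻⁶ × 3810 mm × 132.0 K = 2.50 mm.

2.50 mm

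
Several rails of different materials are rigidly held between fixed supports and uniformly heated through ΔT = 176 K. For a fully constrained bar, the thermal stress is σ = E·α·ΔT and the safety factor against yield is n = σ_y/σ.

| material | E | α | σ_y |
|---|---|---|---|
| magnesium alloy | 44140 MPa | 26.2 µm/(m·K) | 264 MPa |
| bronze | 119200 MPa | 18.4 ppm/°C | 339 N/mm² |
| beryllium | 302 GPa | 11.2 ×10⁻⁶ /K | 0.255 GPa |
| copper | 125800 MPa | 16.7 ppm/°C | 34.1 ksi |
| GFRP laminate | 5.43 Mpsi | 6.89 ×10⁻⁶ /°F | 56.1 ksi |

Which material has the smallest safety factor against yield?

beryllium

Per material, after unit conversion:
  magnesium alloy: E = 44.14, α = 26.2, σ_y = 264.0 → σ = 204 MPa, n = 1.30
  bronze: E = 119.2, α = 18.4, σ_y = 339.0 → σ = 386 MPa, n = 0.878
  beryllium: E = 302.0, α = 11.2, σ_y = 255.0 → σ = 595 MPa, n = 0.428
  copper: E = 125.8, α = 16.7, σ_y = 235.1 → σ = 370 MPa, n = 0.636
  GFRP laminate: E = 37.44, α = 12.4, σ_y = 386.8 → σ = 81.7 MPa, n = 4.73
Smallest n: beryllium with n = 0.428.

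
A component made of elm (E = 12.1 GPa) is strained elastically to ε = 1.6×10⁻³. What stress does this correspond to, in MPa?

σ = E·ε = 12100 MPa × 1.6×10⁻³ = 19.4 MPa.

19.4 MPa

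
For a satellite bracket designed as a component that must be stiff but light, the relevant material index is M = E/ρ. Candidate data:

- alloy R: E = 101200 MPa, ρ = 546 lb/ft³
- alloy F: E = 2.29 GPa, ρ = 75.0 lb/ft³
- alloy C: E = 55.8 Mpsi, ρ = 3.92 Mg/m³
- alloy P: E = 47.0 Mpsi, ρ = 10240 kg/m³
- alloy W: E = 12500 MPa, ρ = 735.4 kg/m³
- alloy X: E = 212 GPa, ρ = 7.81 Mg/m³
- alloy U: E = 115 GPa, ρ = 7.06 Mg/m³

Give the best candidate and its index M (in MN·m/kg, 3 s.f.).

alloy C, M = 98.1 MN·m/kg

Convert each candidate to consistent units, then evaluate M:
  alloy R: E = 101.2 GPa, ρ = 8746 kg/m³
  alloy F: E = 2.290 GPa, ρ = 1201 kg/m³
  alloy C: E = 384.7 GPa, ρ = 3920 kg/m³
  alloy P: E = 324.1 GPa, ρ = 10240 kg/m³
  alloy W: E = 12.50 GPa, ρ = 735.4 kg/m³
  alloy X: E = 212.0 GPa, ρ = 7810 kg/m³
  alloy U: E = 115.0 GPa, ρ = 7060 kg/m³
  alloy C: M = 98.1 MN·m/kg
  alloy P: M = 31.6 MN·m/kg
  alloy X: M = 27.1 MN·m/kg
  alloy W: M = 17.0 MN·m/kg
  alloy U: M = 16.3 MN·m/kg
  alloy R: M = 11.6 MN·m/kg
  alloy F: M = 1.91 MN·m/kg
The maximum is for alloy C.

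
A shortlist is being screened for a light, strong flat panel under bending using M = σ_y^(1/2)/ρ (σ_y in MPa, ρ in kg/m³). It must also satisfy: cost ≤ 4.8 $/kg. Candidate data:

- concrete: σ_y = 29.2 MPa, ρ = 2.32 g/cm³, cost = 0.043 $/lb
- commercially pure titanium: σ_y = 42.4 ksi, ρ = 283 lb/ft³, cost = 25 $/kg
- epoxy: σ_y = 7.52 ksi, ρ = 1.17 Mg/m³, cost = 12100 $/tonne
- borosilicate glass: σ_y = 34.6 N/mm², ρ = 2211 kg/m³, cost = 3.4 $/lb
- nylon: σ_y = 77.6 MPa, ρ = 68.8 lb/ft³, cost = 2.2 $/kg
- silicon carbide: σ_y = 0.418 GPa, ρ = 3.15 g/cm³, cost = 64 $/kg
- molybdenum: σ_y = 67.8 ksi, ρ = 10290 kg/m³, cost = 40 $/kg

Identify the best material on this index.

nylon

Screen on constraints: cost ≤ 4.8 $/kg. Survivors: concrete, nylon.
Convert each candidate to consistent units, then evaluate M:
  concrete: σ_y = 29.20 MPa, ρ = 2320 kg/m³
  nylon: σ_y = 77.60 MPa, ρ = 1102 kg/m³
  nylon: M = 7.99×10⁻³
  concrete: M = 2.33×10⁻³
Highest index: nylon.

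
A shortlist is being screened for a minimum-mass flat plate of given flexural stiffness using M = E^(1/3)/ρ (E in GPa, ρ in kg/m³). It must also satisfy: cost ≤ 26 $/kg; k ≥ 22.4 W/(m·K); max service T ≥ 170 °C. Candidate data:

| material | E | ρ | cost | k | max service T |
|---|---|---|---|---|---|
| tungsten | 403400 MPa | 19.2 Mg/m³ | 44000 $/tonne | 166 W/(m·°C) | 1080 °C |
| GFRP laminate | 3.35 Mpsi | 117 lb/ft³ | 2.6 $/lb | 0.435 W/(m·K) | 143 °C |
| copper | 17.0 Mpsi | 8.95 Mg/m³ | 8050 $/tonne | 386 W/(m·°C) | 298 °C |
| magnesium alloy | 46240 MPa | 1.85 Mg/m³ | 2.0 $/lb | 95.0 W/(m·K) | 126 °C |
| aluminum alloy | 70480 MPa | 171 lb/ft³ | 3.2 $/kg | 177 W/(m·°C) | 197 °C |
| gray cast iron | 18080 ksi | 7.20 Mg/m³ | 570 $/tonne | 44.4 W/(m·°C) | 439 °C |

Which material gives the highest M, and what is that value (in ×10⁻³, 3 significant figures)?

aluminum alloy, M = 1.51×10⁻³

Screen on constraints: cost ≤ 26 $/kg; k ≥ 22.4 W/(m·K); max service T ≥ 170 °C. Survivors: copper, aluminum alloy, gray cast iron.
After converting to SI:
  copper: E = 117.2 GPa, ρ = 8950 kg/m³
  aluminum alloy: E = 70.48 GPa, ρ = 2739 kg/m³
  gray cast iron: E = 124.7 GPa, ρ = 7200 kg/m³
  aluminum alloy: M = 1.51×10⁻³
  gray cast iron: M = 0.694×10⁻³
  copper: M = 0.547×10⁻³
Highest index: aluminum alloy.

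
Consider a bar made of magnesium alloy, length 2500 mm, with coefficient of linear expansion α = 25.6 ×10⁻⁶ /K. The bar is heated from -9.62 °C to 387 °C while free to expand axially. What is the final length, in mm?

ΔT = 387 − (-9.62) = 396.6 K.
ΔL = α·L₀·ΔT = 25.6×10⁻⁶ × 2500 mm × 396.6 K = 25.4 mm.
L = L₀ + ΔL = 2500 + 25.4 = 2525.4 mm.

2525.4 mm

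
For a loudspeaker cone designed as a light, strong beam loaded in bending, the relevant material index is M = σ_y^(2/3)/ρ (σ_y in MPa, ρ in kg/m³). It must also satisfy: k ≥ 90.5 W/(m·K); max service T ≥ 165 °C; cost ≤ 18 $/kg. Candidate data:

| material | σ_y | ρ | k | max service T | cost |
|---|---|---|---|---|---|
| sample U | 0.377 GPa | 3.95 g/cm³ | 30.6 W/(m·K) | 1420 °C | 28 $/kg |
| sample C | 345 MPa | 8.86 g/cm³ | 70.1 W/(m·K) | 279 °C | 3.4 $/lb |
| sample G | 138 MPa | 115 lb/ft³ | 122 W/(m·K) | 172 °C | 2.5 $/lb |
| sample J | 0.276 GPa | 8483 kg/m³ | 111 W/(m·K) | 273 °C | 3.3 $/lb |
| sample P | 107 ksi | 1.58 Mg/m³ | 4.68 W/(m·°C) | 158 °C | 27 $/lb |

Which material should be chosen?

Screen on constraints: k ≥ 90.5 W/(m·K); max service T ≥ 165 °C; cost ≤ 18 $/kg. Survivors: sample G, sample J.
Normalizing units and computing the index:
  sample G: σ_y = 138.0 MPa, ρ = 1842 kg/m³
  sample J: σ_y = 276.0 MPa, ρ = 8483 kg/m³
  sample G: M = 14.5×10⁻³
  sample J: M = 5.00×10⁻³
Highest index: sample G.

sample G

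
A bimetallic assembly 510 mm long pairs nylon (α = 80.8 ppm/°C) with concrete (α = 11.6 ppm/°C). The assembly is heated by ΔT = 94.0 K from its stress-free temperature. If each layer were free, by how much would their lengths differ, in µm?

Δα = |80.8 − 11.6|×10⁻⁶/K = 69.2×10⁻⁶/K.
ΔL_mismatch = Δα·L·ΔT = 69.2×10⁻⁶ × 510.0 mm × 94.0 K = 3320 µm.

3320 µm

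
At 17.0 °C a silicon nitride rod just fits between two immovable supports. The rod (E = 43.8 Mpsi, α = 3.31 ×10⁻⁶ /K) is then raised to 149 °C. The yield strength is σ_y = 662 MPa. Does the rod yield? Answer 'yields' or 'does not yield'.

E = 43.8 Mpsi = 302.0 GPa.
ΔT = 132.0 K. Constrained thermal stress σ = E·α·ΔT = 302.0×10³ MPa × 3.31×10⁻⁶ × 132.0 = 132 MPa (compressive).
Compare to σ_y = 662 MPa: σ < σ_y, so it does not yield.

does not yield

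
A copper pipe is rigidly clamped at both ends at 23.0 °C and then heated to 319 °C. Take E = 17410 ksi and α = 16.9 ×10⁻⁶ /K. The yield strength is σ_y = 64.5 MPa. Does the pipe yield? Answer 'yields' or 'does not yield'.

E = 17410 ksi = 120.0 GPa.
ΔT = 296.0 K. Constrained thermal stress σ = E·α·ΔT = 120.0×10³ MPa × 16.9×10⁻⁶ × 296.0 = 600 MPa (compressive).
Compare to σ_y = 64.5 MPa: σ ≥ σ_y, so it yields.

yields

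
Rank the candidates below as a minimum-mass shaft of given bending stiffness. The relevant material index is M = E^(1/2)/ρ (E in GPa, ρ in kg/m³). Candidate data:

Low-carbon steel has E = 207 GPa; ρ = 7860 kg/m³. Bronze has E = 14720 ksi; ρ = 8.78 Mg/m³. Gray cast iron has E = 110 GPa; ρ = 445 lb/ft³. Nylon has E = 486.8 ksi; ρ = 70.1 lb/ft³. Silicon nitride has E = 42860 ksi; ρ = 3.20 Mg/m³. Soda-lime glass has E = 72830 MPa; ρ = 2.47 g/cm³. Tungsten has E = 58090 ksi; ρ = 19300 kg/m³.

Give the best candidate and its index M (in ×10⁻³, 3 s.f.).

silicon nitride, M = 5.37×10⁻³

Putting every candidate on a common basis:
  low-carbon steel: E = 207.0 GPa, ρ = 7860 kg/m³
  bronze: E = 101.5 GPa, ρ = 8780 kg/m³
  gray cast iron: E = 110.0 GPa, ρ = 7128 kg/m³
  nylon: E = 3.356 GPa, ρ = 1123 kg/m³
  silicon nitride: E = 295.5 GPa, ρ = 3200 kg/m³
  soda-lime glass: E = 72.83 GPa, ρ = 2470 kg/m³
  tungsten: E = 400.5 GPa, ρ = 19300 kg/m³
  silicon nitride: M = 5.37×10⁻³
  soda-lime glass: M = 3.46×10⁻³
  low-carbon steel: M = 1.83×10⁻³
  nylon: M = 1.63×10⁻³
  gray cast iron: M = 1.47×10⁻³
  bronze: M = 1.15×10⁻³
  tungsten: M = 1.04×10⁻³
Silicon nitride ranks first.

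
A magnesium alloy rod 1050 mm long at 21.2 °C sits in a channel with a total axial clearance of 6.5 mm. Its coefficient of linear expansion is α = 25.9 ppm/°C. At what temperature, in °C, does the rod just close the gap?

260 °C

α·L₀·ΔT = 6.5 mm ⇒ ΔT = 6.5 / (25.9×10⁻⁶ × 1050.0) = 239.0 K.
T = 21.2 + 239.0 = 260.2 °C.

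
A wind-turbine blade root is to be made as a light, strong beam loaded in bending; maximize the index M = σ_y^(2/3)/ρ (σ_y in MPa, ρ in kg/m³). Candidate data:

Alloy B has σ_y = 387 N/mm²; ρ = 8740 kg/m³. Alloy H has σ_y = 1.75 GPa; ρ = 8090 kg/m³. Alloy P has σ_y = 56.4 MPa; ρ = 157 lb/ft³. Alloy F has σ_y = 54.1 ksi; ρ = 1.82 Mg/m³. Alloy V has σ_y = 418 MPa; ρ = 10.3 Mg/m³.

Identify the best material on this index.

Putting every candidate on a common basis:
  alloy B: σ_y = 387.0 MPa, ρ = 8740 kg/m³
  alloy H: σ_y = 1750 MPa, ρ = 8090 kg/m³
  alloy P: σ_y = 56.40 MPa, ρ = 2515 kg/m³
  alloy F: σ_y = 373.0 MPa, ρ = 1820 kg/m³
  alloy V: σ_y = 418.0 MPa, ρ = 10300 kg/m³
  alloy F: M = 28.5×10⁻³
  alloy H: M = 18.0×10⁻³
  alloy B: M = 6.08×10⁻³
  alloy P: M = 5.85×10⁻³
  alloy V: M = 5.43×10⁻³
Alloy F has the largest M.

alloy F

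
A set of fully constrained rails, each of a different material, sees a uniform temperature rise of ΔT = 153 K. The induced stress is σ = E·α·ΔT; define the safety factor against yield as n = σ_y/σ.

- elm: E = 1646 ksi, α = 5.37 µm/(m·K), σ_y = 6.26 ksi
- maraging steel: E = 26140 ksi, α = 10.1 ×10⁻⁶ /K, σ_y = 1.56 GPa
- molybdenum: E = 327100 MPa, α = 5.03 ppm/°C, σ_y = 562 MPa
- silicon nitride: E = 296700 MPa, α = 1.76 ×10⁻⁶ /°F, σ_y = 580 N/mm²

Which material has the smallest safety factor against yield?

Per material, after unit conversion:
  elm: E = 11.35, α = 5.37, σ_y = 43.16 → σ = 9.32 MPa, n = 4.63
  maraging steel: E = 180.2, α = 10.1, σ_y = 1560 → σ = 279 MPa, n = 5.60
  molybdenum: E = 327.1, α = 5.03, σ_y = 562.0 → σ = 252 MPa, n = 2.23
  silicon nitride: E = 296.7, α = 3.17, σ_y = 580.0 → σ = 144 MPa, n = 4.03
Smallest n: molybdenum with n = 2.23.

molybdenum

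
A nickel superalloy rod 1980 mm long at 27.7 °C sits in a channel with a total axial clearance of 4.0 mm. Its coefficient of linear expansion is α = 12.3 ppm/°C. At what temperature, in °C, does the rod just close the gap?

192 °C

α·L₀·ΔT = 4.0 mm ⇒ ΔT = 4.0 / (12.3×10⁻⁶ × 1980.0) = 164.2 K.
T = 27.7 + 164.2 = 191.9 °C.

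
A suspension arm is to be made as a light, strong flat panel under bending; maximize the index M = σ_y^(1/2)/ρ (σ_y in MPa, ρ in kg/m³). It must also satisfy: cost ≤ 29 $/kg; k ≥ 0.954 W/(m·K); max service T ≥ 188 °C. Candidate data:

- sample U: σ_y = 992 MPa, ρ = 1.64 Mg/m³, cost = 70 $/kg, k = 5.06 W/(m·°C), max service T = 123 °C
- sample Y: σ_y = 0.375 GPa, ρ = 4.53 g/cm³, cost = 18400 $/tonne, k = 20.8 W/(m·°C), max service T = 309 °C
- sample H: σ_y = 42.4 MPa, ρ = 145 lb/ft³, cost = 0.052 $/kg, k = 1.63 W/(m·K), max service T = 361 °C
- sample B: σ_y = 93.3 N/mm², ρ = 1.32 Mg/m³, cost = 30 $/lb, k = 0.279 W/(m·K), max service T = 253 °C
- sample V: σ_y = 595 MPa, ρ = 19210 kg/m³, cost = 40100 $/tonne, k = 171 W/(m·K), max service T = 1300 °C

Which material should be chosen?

sample Y

Screen on constraints: cost ≤ 29 $/kg; k ≥ 0.954 W/(m·K); max service T ≥ 188 °C. Survivors: sample Y, sample H.
In SI units:
  sample Y: σ_y = 375.0 MPa, ρ = 4530 kg/m³
  sample H: σ_y = 42.40 MPa, ρ = 2323 kg/m³
  sample Y: M = 4.27×10⁻³
  sample H: M = 2.80×10⁻³
Highest index: sample Y.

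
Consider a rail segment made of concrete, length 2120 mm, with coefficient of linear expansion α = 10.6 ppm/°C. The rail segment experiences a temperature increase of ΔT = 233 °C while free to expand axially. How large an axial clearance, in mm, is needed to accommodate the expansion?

ΔL = α·L₀·ΔT = 10.6×10⁻⁶ × 2120 mm × 233.0 K = 5.24 mm.

5.24 mm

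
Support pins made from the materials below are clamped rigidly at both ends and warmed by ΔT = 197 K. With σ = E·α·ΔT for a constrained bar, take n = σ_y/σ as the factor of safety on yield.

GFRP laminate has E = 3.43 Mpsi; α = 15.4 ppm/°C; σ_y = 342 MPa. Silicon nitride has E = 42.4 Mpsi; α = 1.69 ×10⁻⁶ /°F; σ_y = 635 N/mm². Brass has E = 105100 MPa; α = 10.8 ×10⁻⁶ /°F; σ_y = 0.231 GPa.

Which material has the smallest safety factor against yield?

brass

Per material, after unit conversion:
  GFRP laminate: E = 23.65, α = 15.4, σ_y = 342.0 → σ = 71.7 MPa, n = 4.77
  silicon nitride: E = 292.3, α = 3.04, σ_y = 635.0 → σ = 175 MPa, n = 3.62
  brass: E = 105.1, α = 19.4, σ_y = 231.0 → σ = 402 MPa, n = 0.574
Brass has the lowest safety factor, n = 0.574.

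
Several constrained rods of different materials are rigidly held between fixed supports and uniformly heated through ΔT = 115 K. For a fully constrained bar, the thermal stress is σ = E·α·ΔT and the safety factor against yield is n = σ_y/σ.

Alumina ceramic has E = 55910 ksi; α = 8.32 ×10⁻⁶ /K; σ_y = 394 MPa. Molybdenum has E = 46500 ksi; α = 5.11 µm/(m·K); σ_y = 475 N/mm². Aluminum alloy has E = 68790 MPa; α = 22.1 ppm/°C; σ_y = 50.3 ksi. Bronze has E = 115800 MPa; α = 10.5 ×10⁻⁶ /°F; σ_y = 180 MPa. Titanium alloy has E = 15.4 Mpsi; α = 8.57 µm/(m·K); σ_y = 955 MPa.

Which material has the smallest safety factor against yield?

Per material, after unit conversion:
  alumina ceramic: E = 385.5, α = 8.32, σ_y = 394.0 → σ = 369 MPa, n = 1.07
  molybdenum: E = 320.6, α = 5.11, σ_y = 475.0 → σ = 188 MPa, n = 2.52
  aluminum alloy: E = 68.79, α = 22.1, σ_y = 346.8 → σ = 175 MPa, n = 1.98
  bronze: E = 115.8, α = 18.9, σ_y = 180.0 → σ = 252 MPa, n = 0.715
  titanium alloy: E = 106.2, α = 8.57, σ_y = 955.0 → σ = 105 MPa, n = 9.13
Smallest n: bronze with n = 0.715.

bronze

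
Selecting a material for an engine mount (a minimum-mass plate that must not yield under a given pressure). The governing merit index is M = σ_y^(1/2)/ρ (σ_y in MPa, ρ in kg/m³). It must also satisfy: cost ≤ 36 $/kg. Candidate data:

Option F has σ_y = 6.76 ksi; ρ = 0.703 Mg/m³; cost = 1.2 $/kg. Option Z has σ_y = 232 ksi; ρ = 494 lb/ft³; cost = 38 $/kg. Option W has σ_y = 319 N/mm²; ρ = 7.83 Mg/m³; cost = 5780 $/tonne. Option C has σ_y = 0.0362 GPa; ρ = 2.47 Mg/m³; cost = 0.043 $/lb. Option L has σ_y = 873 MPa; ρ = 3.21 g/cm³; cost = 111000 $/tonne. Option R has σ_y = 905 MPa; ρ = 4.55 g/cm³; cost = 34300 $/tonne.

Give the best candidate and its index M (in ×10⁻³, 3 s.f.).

Screen on constraints: cost ≤ 36 $/kg. Survivors: option F, option W, option C, option R.
In SI units:
  option F: σ_y = 46.61 MPa, ρ = 703.0 kg/m³
  option W: σ_y = 319.0 MPa, ρ = 7830 kg/m³
  option C: σ_y = 36.20 MPa, ρ = 2470 kg/m³
  option R: σ_y = 905.0 MPa, ρ = 4550 kg/m³
  option F: M = 9.71×10⁻³
  option R: M = 6.61×10⁻³
  option C: M = 2.44×10⁻³
  option W: M = 2.28×10⁻³
The maximum is for option F.

option F, M = 9.71×10⁻³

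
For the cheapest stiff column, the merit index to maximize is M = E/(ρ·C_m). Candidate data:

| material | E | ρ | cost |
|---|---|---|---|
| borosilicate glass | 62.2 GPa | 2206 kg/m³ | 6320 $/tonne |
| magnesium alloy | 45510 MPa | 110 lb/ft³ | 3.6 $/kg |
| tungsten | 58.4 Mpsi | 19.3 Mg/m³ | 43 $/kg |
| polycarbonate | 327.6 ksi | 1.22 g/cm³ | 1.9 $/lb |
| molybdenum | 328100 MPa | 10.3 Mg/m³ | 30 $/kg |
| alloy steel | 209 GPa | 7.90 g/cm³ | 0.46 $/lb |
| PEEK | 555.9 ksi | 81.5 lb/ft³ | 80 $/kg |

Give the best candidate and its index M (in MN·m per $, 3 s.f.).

alloy steel, M = 26.1 MN·m per $

Putting every candidate on a common basis:
  borosilicate glass: E = 62.20 GPa, ρ = 2206 kg/m³, cost = 6.320 $/kg
  magnesium alloy: E = 45.51 GPa, ρ = 1762 kg/m³, cost = 3.600 $/kg
  tungsten: E = 402.7 GPa, ρ = 19300 kg/m³, cost = 43.00 $/kg
  polycarbonate: E = 2.259 GPa, ρ = 1220 kg/m³, cost = 4.189 $/kg
  molybdenum: E = 328.1 GPa, ρ = 10300 kg/m³, cost = 30.00 $/kg
  alloy steel: E = 209.0 GPa, ρ = 7900 kg/m³, cost = 1.014 $/kg
  PEEK: E = 3.833 GPa, ρ = 1306 kg/m³, cost = 80.00 $/kg
  alloy steel: M = 26.1 MN·m per $
  magnesium alloy: M = 7.17 MN·m per $
  borosilicate glass: M = 4.46 MN·m per $
  molybdenum: M = 1.06 MN·m per $
  tungsten: M = 0.485 MN·m per $
  polycarbonate: M = 0.442 MN·m per $
  PEEK: M = 0.0367 MN·m per $
The maximum is for alloy steel.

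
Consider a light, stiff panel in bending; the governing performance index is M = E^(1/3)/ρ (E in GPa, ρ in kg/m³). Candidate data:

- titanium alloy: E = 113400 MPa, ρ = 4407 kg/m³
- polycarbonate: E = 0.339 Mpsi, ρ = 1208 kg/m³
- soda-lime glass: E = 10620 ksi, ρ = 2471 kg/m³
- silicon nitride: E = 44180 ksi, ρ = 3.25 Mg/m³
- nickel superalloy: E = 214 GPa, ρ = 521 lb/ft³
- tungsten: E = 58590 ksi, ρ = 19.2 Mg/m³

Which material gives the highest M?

Putting every candidate on a common basis:
  titanium alloy: E = 113.4 GPa, ρ = 4407 kg/m³
  polycarbonate: E = 2.337 GPa, ρ = 1208 kg/m³
  soda-lime glass: E = 73.22 GPa, ρ = 2471 kg/m³
  silicon nitride: E = 304.6 GPa, ρ = 3250 kg/m³
  nickel superalloy: E = 214.0 GPa, ρ = 8346 kg/m³
  tungsten: E = 404.0 GPa, ρ = 19200 kg/m³
  silicon nitride: M = 2.07×10⁻³
  soda-lime glass: M = 1.69×10⁻³
  polycarbonate: M = 1.10×10⁻³
  titanium alloy: M = 1.10×10⁻³
  nickel superalloy: M = 0.717×10⁻³
  tungsten: M = 0.385×10⁻³
The maximum is for silicon nitride.

silicon nitride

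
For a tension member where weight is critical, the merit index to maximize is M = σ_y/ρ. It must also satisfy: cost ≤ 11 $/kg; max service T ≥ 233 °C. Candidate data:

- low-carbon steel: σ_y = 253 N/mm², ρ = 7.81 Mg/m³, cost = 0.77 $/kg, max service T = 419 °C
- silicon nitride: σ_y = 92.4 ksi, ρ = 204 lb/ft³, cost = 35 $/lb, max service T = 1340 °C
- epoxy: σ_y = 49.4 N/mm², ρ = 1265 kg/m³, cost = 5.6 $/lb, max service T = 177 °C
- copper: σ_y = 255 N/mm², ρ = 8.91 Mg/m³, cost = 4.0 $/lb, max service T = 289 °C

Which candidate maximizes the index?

low-carbon steel

Screen on constraints: cost ≤ 11 $/kg; max service T ≥ 233 °C. Survivors: low-carbon steel, copper.
Normalizing units and computing the index:
  low-carbon steel: σ_y = 253.0 MPa, ρ = 7810 kg/m³
  copper: σ_y = 255.0 MPa, ρ = 8910 kg/m³
  low-carbon steel: M = 32.4 kN·m/kg
  copper: M = 28.6 kN·m/kg
Low-carbon steel ranks first.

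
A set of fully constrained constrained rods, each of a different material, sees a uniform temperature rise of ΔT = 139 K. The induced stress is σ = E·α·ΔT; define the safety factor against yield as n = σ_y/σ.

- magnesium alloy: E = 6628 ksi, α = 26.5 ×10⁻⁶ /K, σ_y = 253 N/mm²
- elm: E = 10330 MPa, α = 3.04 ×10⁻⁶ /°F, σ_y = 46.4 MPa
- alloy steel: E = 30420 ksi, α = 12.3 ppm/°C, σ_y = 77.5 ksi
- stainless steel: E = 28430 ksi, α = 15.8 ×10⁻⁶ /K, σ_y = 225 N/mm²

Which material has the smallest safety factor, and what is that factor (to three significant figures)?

With everything in SI (GPa, ×10⁻⁶/K, MPa):
  magnesium alloy: E = 45.70, α = 26.5, σ_y = 253.0 → σ = 168 MPa, n = 1.50
  elm: E = 10.33, α = 5.47, σ_y = 46.40 → σ = 7.86 MPa, n = 5.91
  alloy steel: E = 209.7, α = 12.3, σ_y = 534.3 → σ = 359 MPa, n = 1.49
  stainless steel: E = 196.0, α = 15.8, σ_y = 225.0 → σ = 430 MPa, n = 0.523
Stainless steel has the lowest safety factor, n = 0.523.

stainless steel, n = 0.523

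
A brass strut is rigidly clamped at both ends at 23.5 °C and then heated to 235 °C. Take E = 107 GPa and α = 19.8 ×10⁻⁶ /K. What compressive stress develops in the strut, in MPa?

448 MPa

ΔT = 211.5 K. Constrained thermal stress σ = E·α·ΔT = 107.0×10³ MPa × 19.8×10⁻⁶ × 211.5 = 448 MPa (compressive).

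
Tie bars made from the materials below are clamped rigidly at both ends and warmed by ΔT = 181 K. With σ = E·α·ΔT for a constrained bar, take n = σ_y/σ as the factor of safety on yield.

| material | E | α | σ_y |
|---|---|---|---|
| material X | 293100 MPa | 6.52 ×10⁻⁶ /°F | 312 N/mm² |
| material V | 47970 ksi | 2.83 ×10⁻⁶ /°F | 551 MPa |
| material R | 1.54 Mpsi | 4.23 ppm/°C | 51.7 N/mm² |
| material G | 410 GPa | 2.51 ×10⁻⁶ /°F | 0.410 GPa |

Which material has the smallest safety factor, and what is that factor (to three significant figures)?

Converting E to GPa, α to ×10⁻⁶/K, σ_y to MPa, then σ and n for each:
  material X: E = 293.1, α = 11.7, σ_y = 312.0 → σ = 623 MPa, n = 0.501
  material V: E = 330.7, α = 5.09, σ_y = 551.0 → σ = 305 MPa, n = 1.81
  material R: E = 10.62, α = 4.23, σ_y = 51.70 → σ = 8.13 MPa, n = 6.36
  material G: E = 410.0, α = 4.52, σ_y = 410.0 → σ = 335 MPa, n = 1.22
Material X has the lowest safety factor, n = 0.501.

material X, n = 0.501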